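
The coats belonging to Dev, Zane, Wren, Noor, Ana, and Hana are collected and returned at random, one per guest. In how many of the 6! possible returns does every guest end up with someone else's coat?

265

Count assignments avoiding every fixed point. For any j of the 6 guests fixed to their own coat, the other 6−j can be arranged in (6−j)! ways.
By inclusion–exclusion this is Σ_{j=0}^{6} (−1)^j C(6,j)·(6−j)!.
Computing: 720 − 720 + 360 − 120 + 30 − 6 + 1 = 265.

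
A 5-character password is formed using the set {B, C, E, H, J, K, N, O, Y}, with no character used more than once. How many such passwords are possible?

15120

With no repetition, fill the 5 characters in order: 9 choices, then 8, down to 5.
That product is 9 × 8 × 7 × 6 × 5 = 15120.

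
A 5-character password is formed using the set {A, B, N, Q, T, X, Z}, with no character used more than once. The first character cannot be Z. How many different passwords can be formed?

The first character has 7−1 = 6 choices (anything except Z).
The remaining 4 characters are filled from the other 6 symbols without repetition: 6 × 5 × 4 × 3 = 360.
Total: 6 × 360 = 2160.

2160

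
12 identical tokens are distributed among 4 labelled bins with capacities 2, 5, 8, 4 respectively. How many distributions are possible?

71

Without the upper bounds there are C(15,3) = 455 ways to split 12 among 4 bins.
Subtract solutions that violate a single cap (substitute x_i' = x_i − (cap_i+1)): x_1 ≥ 3 gives C(12,3) = 220; x_2 ≥ 6 gives C(9,3) = 84; x_3 ≥ 9 gives C(6,3) = 20; x_4 ≥ 5 gives C(10,3) = 120. Together 444.
Add back pairs where two caps are both exceeded: 20 + 1 + 35 + 0 + 4 + 0 = 60.
By inclusion–exclusion the count is 455 − 444 + 60 = 71.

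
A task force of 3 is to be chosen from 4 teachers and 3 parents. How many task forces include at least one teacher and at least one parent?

30

With no constraint there are C(7,3) = 35 possible selections.
Subtract selections that omit an entire group: no teachers → C(3,3) = 1; no parents → C(4,3) = 4.
Both groups omitted at once is impossible, so 35 − 5 = 30.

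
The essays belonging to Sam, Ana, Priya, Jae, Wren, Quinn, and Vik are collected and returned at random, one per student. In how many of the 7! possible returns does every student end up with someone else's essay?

This is the derangement count D_7: permutations of 7 items with no fixed point.
By inclusion–exclusion this is Σ_{j=0}^{7} (−1)^j C(7,j)·(7−j)!.
Computing: 5040 − 5040 + 2520 − 840 + 210 − 42 + 7 − 1 = 1854.

1854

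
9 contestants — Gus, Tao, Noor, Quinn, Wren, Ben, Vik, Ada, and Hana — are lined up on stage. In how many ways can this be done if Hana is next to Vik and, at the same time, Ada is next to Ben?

20160

Treat {Hana,Vik} as one block (2 orders) and {Ada,Ben} as another (2 orders).
That leaves 7 units to arrange: 2 × 2 × 7! = 4 × 5040 = 20160.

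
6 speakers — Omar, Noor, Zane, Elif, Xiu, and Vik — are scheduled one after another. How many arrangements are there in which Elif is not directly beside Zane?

480

Of the 6! = 720 arrangements, those with Elif and Zane adjacent number 2 × 5! = 240 (treat the pair as a block with 2 internal orders).
Complementary counting: 720 − 240 = 480.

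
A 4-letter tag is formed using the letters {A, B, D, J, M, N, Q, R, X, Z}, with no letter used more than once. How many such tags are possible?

This is a permutation of 4 out of 10: P(10,4) = 10!/6!.
That product is 10 × 9 × 8 × 7 = 5040.

5040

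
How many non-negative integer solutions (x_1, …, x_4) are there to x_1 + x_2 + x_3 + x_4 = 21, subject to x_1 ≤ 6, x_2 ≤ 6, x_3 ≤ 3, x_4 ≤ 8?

10

Without the upper bounds there are C(24,3) = 2024 ways to split 21 among 4 variables.
Subtract solutions that violate a single cap (substitute x_i' = x_i − (cap_i+1)): x_1 ≥ 7 gives C(17,3) = 680; x_2 ≥ 7 gives C(17,3) = 680; x_3 ≥ 4 gives C(20,3) = 1140; x_4 ≥ 9 gives C(15,3) = 455. Together 2955.
Add back pairs where two caps are both exceeded: 120 + 286 + 56 + 286 + 56 + 165 = 969.
Subtract triples: 20 + 0 + 4 + 4 = 28.
By inclusion–exclusion the count is 2024 − 2955 + 969 − 28 = 10.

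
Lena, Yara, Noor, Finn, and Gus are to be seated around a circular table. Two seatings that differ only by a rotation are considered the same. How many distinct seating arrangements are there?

Seat Lena anywhere (absorbing the rotational symmetry), then permute the other 4: (4)! = 24.

24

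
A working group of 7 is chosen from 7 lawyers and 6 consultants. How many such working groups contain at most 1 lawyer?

Split by how many lawyers are chosen (0 through 1).
Sum: C(7,0)·C(6,7) + C(7,1)·C(6,6) = 0 + 7 = 7.

7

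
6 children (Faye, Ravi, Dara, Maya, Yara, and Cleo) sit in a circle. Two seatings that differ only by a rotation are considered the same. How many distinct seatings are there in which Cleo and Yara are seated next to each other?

48

Treat {Cleo, Yara} as one unit (2 internal orders) and seat the resulting 5 units around the table: (4)! circular arrangements.
So 2 × (4)! = 2 × 24 = 48.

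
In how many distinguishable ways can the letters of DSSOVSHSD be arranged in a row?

Letter multiplicities in DSSOVSHSD: D×2, H×1, O×1, S×4, V×1.
So there are 9! / (4!·2!) = 7560 distinguishable arrangements.

7560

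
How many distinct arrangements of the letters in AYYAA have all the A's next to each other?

Treat the 3 copies of A as a single block. The multiset to arrange is then {AAA, Y, Y}, 3 items in all.
That gives (3)!/(2!) = 3 arrangements.

3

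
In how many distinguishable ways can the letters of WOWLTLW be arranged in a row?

420

The 7 letters of WOWLTLW have repeats: L appearing twice and W appearing 3 times.
Dividing 7! = 5040 by 3!·2! = 12 for the repeated letters gives 420.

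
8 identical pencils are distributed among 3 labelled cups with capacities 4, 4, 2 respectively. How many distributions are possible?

6

Without the upper bounds there are C(10,2) = 45 ways to split 8 among 3 cups.
Subtract solutions that violate a single cap (substitute x_i' = x_i − (cap_i+1)): x_1 ≥ 5 gives C(5,2) = 10; x_2 ≥ 5 gives C(5,2) = 10; x_3 ≥ 3 gives C(7,2) = 21. Together 41.
Add back pairs where two caps are both exceeded: 0 + 1 + 1 = 2.
By inclusion–exclusion the count is 45 − 41 + 2 = 6.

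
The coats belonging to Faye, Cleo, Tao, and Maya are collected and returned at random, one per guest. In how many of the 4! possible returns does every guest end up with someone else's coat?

9

Count assignments avoiding every fixed point. For any j of the 4 guests fixed to their own coat, the other 4−j can be arranged in (4−j)! ways.
By inclusion–exclusion this is Σ_{j=0}^{4} (−1)^j C(4,j)·(4−j)!.
Computing: 24 − 24 + 12 − 4 + 1 = 9.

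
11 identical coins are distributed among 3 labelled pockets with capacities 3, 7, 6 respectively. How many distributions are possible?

Without the upper bounds there are C(13,2) = 78 ways to split 11 among 3 pockets.
Subtract solutions that violate a single cap (substitute x_i' = x_i − (cap_i+1)): x_1 ≥ 4 gives C(9,2) = 36; x_2 ≥ 8 gives C(5,2) = 10; x_3 ≥ 7 gives C(6,2) = 15. Together 61.
Add back pairs where two caps are both exceeded: 0 + 1 + 0 = 1.
By inclusion–exclusion the count is 78 − 61 + 1 = 18.

18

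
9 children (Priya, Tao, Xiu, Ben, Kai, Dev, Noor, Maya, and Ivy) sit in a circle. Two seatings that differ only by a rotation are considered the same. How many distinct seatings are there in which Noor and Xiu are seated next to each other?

10080

Treat {Noor, Xiu} as one unit (2 internal orders) and seat the resulting 8 units around the table: (7)! circular arrangements.
So 2 × (7)! = 2 × 5040 = 10080.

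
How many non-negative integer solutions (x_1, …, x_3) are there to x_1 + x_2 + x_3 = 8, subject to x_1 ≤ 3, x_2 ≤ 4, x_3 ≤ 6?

Ignoring the caps, the number of non-negative solutions to x_1+…+x_3 = 8 is C(10,2) = 45.
Subtract solutions that violate a single cap (substitute x_i' = x_i − (cap_i+1)): x_1 ≥ 4 gives C(6,2) = 15; x_2 ≥ 5 gives C(5,2) = 10; x_3 ≥ 7 gives C(3,2) = 3. Together 28.
No two caps can be exceeded simultaneously, so the pair terms are all 0.
By inclusion–exclusion the count is 45 − 28 + 0 = 17.

17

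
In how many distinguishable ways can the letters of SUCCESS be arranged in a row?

Letter multiplicities in SUCCESS: C×2, E×1, S×3, U×1.
So there are 7! / (3!·2!) = 420 distinguishable arrangements.

420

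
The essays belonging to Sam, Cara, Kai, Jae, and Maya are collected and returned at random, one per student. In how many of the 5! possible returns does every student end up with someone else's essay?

Count assignments avoiding every fixed point. For any j of the 5 students fixed to their own essay, the other 5−j can be arranged in (5−j)! ways.
By inclusion–exclusion this is Σ_{j=0}^{5} (−1)^j C(5,j)·(5−j)!.
Computing: 120 − 120 + 60 − 20 + 5 − 1 = 44.

44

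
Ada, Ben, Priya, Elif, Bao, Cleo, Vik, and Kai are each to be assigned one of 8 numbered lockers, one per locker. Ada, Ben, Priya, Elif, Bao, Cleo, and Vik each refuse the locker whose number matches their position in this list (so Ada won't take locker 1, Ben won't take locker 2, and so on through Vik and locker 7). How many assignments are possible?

Let Aᵢ (for 1 ≤ i ≤ 7) be the placements that put person i in their forbidden locker. Any j of these fix j positions, leaving (8−j)! ways to fill the rest, and there are C(7,j) ways to pick which j.
By inclusion–exclusion, the number of valid placements is Σ_{j=0}^{7} (−1)^j C(7,j)·(8−j)!.
Computing: 40320 − 35280 + 15120 − 4200 + 840 − 126 + 14 − 1 = 16687.

16687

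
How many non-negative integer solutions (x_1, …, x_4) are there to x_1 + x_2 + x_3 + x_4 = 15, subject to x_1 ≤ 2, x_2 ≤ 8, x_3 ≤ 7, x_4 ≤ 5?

81

By stars and bars, unrestricted non-negative solutions to x_1+…+x_4 = 15 number C(15+3,3) = 816.
Subtract solutions that violate a single cap (substitute x_i' = x_i − (cap_i+1)): x_1 ≥ 3 gives C(15,3) = 455; x_2 ≥ 9 gives C(9,3) = 84; x_3 ≥ 8 gives C(10,3) = 120; x_4 ≥ 6 gives C(12,3) = 220. Together 879.
Add back pairs where two caps are both exceeded: 20 + 35 + 84 + 0 + 1 + 4 = 144.
By inclusion–exclusion the count is 816 − 879 + 144 = 81.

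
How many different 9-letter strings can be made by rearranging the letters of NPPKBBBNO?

15120

Letter multiplicities in NPPKBBBNO: B×3, K×1, N×2, O×1, P×2.
Dividing 9! = 362880 by 3!·2!·2! = 24 for the repeated letters gives 15120.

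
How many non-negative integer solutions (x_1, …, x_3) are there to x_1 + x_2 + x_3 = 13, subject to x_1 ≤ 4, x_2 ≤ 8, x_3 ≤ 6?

Without the upper bounds there are C(15,2) = 105 ways to split 13 among 3 variables.
Subtract solutions that violate a single cap (substitute x_i' = x_i − (cap_i+1)): x_1 ≥ 5 gives C(10,2) = 45; x_2 ≥ 9 gives C(6,2) = 15; x_3 ≥ 7 gives C(8,2) = 28. Together 88.
Add back pairs where two caps are both exceeded: 0 + 3 + 0 = 3.
By inclusion–exclusion the count is 105 − 88 + 3 = 20.

20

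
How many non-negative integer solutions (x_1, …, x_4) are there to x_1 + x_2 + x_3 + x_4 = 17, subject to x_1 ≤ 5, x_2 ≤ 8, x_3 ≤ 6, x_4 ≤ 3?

Ignoring the caps, the number of non-negative solutions to x_1+…+x_4 = 17 is C(20,3) = 1140.
Subtract solutions that violate a single cap (substitute x_i' = x_i − (cap_i+1)): x_1 ≥ 6 gives C(14,3) = 364; x_2 ≥ 9 gives C(11,3) = 165; x_3 ≥ 7 gives C(13,3) = 286; x_4 ≥ 4 gives C(16,3) = 560. Together 1375.
Add back pairs where two caps are both exceeded: 10 + 35 + 120 + 4 + 35 + 84 = 288.
Subtract triples: 0 + 0 + 1 + 0 = 1.
By inclusion–exclusion the count is 1140 − 1375 + 288 − 1 = 52.

52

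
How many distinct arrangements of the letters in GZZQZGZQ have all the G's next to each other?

105

Treat the 2 copies of G as a single block. The multiset to arrange is then {GG, Q, Q, Z, Z, Z, Z}, 7 items in all.
That gives (7)!/(4!·2!) = 105 arrangements.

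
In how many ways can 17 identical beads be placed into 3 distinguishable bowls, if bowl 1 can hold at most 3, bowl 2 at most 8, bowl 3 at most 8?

By stars and bars, unrestricted non-negative solutions to x_1+…+x_3 = 17 number C(17+2,2) = 171.
Subtract solutions that violate a single cap (substitute x_i' = x_i − (cap_i+1)): x_1 ≥ 4 gives C(15,2) = 105; x_2 ≥ 9 gives C(10,2) = 45; x_3 ≥ 9 gives C(10,2) = 45. Together 195.
Add back pairs where two caps are both exceeded: 15 + 15 + 0 = 30.
By inclusion–exclusion the count is 171 − 195 + 30 = 6.

6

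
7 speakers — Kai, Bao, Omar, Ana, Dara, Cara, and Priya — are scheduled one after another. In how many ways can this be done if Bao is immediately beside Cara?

Place the 5 others and the Bao-Cara pair as 6 objects in a line; the pair has 2 internal arrangements.
So the count is 2·(6)! = 1440.

1440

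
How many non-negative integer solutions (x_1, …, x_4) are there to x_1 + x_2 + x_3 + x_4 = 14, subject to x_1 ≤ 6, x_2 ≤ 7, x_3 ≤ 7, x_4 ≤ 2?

By stars and bars, unrestricted non-negative solutions to x_1+…+x_4 = 14 number C(14+3,3) = 680.
Subtract solutions that violate a single cap (substitute x_i' = x_i − (cap_i+1)): x_1 ≥ 7 gives C(10,3) = 120; x_2 ≥ 8 gives C(9,3) = 84; x_3 ≥ 8 gives C(9,3) = 84; x_4 ≥ 3 gives C(14,3) = 364. Together 652.
Add back pairs where two caps are both exceeded: 0 + 0 + 35 + 0 + 20 + 20 = 75.
By inclusion–exclusion the count is 680 − 652 + 75 = 103.

103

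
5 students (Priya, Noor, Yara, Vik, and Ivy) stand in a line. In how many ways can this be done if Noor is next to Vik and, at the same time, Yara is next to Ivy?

Treat {Noor,Vik} as one block (2 orders) and {Yara,Ivy} as another (2 orders).
That leaves 3 units to arrange: 2 × 2 × 3! = 4 × 6 = 24.

24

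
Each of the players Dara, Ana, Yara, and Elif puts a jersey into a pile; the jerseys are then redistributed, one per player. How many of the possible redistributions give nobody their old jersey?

9

Count assignments avoiding every fixed point. For any j of the 4 players fixed to their old jersey, the other 4−j can be arranged in (4−j)! ways.
By inclusion–exclusion this is Σ_{j=0}^{4} (−1)^j C(4,j)·(4−j)!.
Computing: 24 − 24 + 12 − 4 + 1 = 9.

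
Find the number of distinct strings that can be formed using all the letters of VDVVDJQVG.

7560

VDVVDJQVG has 9 letters with D appearing twice and V appearing 4 times.
So there are 9! / (4!·2!) = 7560 distinguishable arrangements.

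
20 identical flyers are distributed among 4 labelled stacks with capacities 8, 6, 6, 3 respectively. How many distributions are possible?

Without the upper bounds there are C(23,3) = 1771 ways to split 20 among 4 stacks.
Subtract solutions that violate a single cap (substitute x_i' = x_i − (cap_i+1)): x_1 ≥ 9 gives C(14,3) = 364; x_2 ≥ 7 gives C(16,3) = 560; x_3 ≥ 7 gives C(16,3) = 560; x_4 ≥ 4 gives C(19,3) = 969. Together 2453.
Add back pairs where two caps are both exceeded: 35 + 35 + 120 + 84 + 220 + 220 = 714.
Subtract triples: 0 + 1 + 1 + 10 = 12.
By inclusion–exclusion the count is 1771 − 2453 + 714 − 12 = 20.

20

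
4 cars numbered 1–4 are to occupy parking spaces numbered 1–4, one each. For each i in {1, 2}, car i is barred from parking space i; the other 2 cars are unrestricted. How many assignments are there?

Let Aᵢ (for i ∈ {1, 2}) be the placements that put car i in its forbidden parking space. Any j of these fix j positions, leaving (4−j)! ways to fill the rest, and there are C(2,j) ways to pick which j.
By inclusion–exclusion, the number of valid placements is Σ_{j=0}^{2} (−1)^j C(2,j)·(4−j)!.
Computing: 24 − 12 + 2 = 14.

14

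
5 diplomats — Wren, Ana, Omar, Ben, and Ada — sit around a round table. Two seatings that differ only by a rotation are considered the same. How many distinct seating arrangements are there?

24

Fix one person's seat to break rotational symmetry; the remaining 4 people can be arranged in (4)! = 24 ways.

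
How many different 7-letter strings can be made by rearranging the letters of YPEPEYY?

210

Letter multiplicities in YPEPEYY: E×2, P×2, Y×3.
The number of distinct arrangements is 7!/(3!·2!·2!) = 5040/24 = 210.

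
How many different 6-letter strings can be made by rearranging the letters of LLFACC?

LLFACC has 6 letters with C appearing twice and L appearing twice.
Dividing 6! = 720 by 2!·2! = 4 for the repeated letters gives 180.

180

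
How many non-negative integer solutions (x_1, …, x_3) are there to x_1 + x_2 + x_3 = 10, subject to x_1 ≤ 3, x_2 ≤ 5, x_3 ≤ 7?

18

Without the upper bounds there are C(12,2) = 66 ways to split 10 among 3 variables.
Subtract solutions that violate a single cap (substitute x_i' = x_i − (cap_i+1)): x_1 ≥ 4 gives C(8,2) = 28; x_2 ≥ 6 gives C(6,2) = 15; x_3 ≥ 8 gives C(4,2) = 6. Together 49.
Add back pairs where two caps are both exceeded: 1 + 0 + 0 = 1.
By inclusion–exclusion the count is 66 − 49 + 1 = 18.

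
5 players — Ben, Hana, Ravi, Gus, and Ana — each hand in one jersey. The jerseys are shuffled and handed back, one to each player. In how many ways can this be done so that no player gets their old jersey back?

44

This is the derangement count D_5: permutations of 5 items with no fixed point.
By inclusion–exclusion this is Σ_{j=0}^{5} (−1)^j C(5,j)·(5−j)!.
Computing: 120 − 120 + 60 − 20 + 5 − 1 = 44.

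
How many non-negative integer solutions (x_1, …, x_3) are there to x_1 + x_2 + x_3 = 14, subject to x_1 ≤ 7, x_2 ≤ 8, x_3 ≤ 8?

Without the upper bounds there are C(16,2) = 120 ways to split 14 among 3 variables.
Subtract solutions that violate a single cap (substitute x_i' = x_i − (cap_i+1)): x_1 ≥ 8 gives C(8,2) = 28; x_2 ≥ 9 gives C(7,2) = 21; x_3 ≥ 9 gives C(7,2) = 21. Together 70.
No two caps can be exceeded simultaneously, so the pair terms are all 0.
By inclusion–exclusion the count is 120 − 70 + 0 = 50.

50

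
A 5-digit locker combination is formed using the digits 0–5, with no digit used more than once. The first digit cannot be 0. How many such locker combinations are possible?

600

The first digit has 6−1 = 5 choices (anything except 0).
The remaining 4 digits are filled from the other 5 symbols without repetition: 5 × 4 × 3 × 2 = 120.
Total: 5 × 120 = 600.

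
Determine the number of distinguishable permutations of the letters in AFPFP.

30

Letter multiplicities in AFPFP: A×1, F×2, P×2.
So there are 5! / (2!·2!) = 30 distinguishable arrangements.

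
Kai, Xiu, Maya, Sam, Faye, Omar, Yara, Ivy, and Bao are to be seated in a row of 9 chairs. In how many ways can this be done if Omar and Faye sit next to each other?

80640

Glue Omar and Faye into one block (2 internal orders), leaving 8 units to arrange in a row.
So the count is 2·(8)! = 80640.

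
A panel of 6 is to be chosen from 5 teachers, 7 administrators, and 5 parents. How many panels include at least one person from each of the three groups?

Unrestricted: C(17,6) = 12376 ways to pick any 6 of the 17.
Subtract selections that omit an entire group: no teachers → C(12,6) = 924; no administrators → C(10,6) = 210; no parents → C(12,6) = 924.
Add back selections omitting two groups (i.e. drawn from a single group): C(5,6) + C(7,6) + C(5,6) = 7.
By inclusion–exclusion: 12376 − 2058 + 7 = 10325.

10325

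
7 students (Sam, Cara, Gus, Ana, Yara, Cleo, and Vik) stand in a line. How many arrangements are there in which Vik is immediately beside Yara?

Glue Vik and Yara into one block (2 internal orders), leaving 6 units to arrange in a row.
So the count is 2·(6)! = 1440.

1440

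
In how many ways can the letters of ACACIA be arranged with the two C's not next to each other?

40

Total arrangements of ACACIA: 6!/(3!·2!) = 60.
Arrangements with the C's together: treat CC as one letter, giving (5)!/(3!) = 20.
Subtracting, 60 − 20 = 40 arrangements keep the C's apart.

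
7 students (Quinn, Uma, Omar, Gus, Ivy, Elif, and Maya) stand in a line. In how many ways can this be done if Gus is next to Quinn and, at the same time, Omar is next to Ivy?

Treat {Gus,Quinn} as one block (2 orders) and {Omar,Ivy} as another (2 orders).
That leaves 5 units to arrange: 2 × 2 × 5! = 4 × 120 = 480.

480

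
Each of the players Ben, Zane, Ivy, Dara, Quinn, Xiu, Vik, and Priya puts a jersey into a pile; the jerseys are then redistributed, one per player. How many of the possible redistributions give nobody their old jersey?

14833

Count assignments avoiding every fixed point. For any j of the 8 players fixed to their old jersey, the other 8−j can be arranged in (8−j)! ways.
By inclusion–exclusion this is Σ_{j=0}^{8} (−1)^j C(8,j)·(8−j)!.
Computing: 40320 − 40320 + 20160 − 6720 + 1680 − 336 + 56 − 8 + 1 = 14833.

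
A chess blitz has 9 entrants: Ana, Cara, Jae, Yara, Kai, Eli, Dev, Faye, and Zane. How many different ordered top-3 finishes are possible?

504

There are 9 choices for 1st place, 8 for 2nd, and 7 for 3rd.
That gives 9 × 8 × 7 = 504.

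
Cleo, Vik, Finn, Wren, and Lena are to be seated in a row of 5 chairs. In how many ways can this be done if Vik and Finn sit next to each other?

48

Glue Vik and Finn into one block (2 internal orders), leaving 4 units to arrange in a row.
That gives 2 × 4! = 2 × 24 = 48.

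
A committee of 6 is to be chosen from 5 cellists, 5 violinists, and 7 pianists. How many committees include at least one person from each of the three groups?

10325

With no constraint there are C(17,6) = 12376 possible selections.
Subtract selections that omit an entire group: no cellists → C(12,6) = 924; no violinists → C(12,6) = 924; no pianists → C(10,6) = 210.
Add back selections omitting two groups (i.e. drawn from a single group): C(5,6) + C(5,6) + C(7,6) = 7.
By inclusion–exclusion: 12376 − 2058 + 7 = 10325.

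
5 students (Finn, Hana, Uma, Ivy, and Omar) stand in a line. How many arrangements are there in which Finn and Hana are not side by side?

72

Of the 5! = 120 arrangements, those with Finn and Hana adjacent number 2 × 4! = 48 (treat the pair as a block with 2 internal orders).
So 120 − 48 = 72 arrangements keep them apart.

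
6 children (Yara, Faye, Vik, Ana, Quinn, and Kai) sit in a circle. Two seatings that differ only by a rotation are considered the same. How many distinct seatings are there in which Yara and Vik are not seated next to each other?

All circular seatings of 6 people number (5)! = 120.
Seatings with Yara beside Vik: treat them as a block with 2 internal orders, giving 2 × (4)! = 48.
Subtracting, 120 − 48 = 72.

72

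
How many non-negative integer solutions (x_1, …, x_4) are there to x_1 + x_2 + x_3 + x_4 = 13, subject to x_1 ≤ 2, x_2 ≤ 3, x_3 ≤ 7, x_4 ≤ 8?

66

By stars and bars, unrestricted non-negative solutions to x_1+…+x_4 = 13 number C(13+3,3) = 560.
Subtract solutions that violate a single cap (substitute x_i' = x_i − (cap_i+1)): x_1 ≥ 3 gives C(13,3) = 286; x_2 ≥ 4 gives C(12,3) = 220; x_3 ≥ 8 gives C(8,3) = 56; x_4 ≥ 9 gives C(7,3) = 35. Together 597.
Add back pairs where two caps are both exceeded: 84 + 10 + 4 + 4 + 1 + 0 = 103.
By inclusion–exclusion the count is 560 − 597 + 103 = 66.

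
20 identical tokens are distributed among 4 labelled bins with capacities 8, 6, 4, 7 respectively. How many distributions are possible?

Without the upper bounds there are C(23,3) = 1771 ways to split 20 among 4 bins.
Subtract solutions that violate a single cap (substitute x_i' = x_i − (cap_i+1)): x_1 ≥ 9 gives C(14,3) = 364; x_2 ≥ 7 gives C(16,3) = 560; x_3 ≥ 5 gives C(18,3) = 816; x_4 ≥ 8 gives C(15,3) = 455. Together 2195.
Add back pairs where two caps are both exceeded: 35 + 84 + 20 + 165 + 56 + 120 = 480.
Subtract triples: 0 + 0 + 0 + 1 = 1.
By inclusion–exclusion the count is 1771 − 2195 + 480 − 1 = 55.

55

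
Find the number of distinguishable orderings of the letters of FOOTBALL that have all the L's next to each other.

2520

Treat the 2 copies of L as a single block. The multiset to arrange is then {LL, A, B, F, O, O, T}, 7 items in all.
That gives (7)!/(2!) = 2520 arrangements.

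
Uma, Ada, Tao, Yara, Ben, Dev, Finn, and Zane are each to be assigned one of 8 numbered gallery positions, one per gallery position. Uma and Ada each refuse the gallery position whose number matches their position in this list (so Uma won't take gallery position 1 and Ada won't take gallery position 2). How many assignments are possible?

30960

Let Aᵢ (for i ∈ {1, 2}) be the placements that put person i in their forbidden gallery position. Any j of these fix j positions, leaving (8−j)! ways to fill the rest, and there are C(2,j) ways to pick which j.
By inclusion–exclusion, the number of valid placements is Σ_{j=0}^{2} (−1)^j C(2,j)·(8−j)!.
Computing: 40320 − 10080 + 720 = 30960.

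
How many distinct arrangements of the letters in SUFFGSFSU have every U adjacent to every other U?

1120

Treat the 2 copies of U as a single block. The multiset to arrange is then {UU, F, F, F, G, S, S, S}, 8 items in all.
That gives (8)!/(3!·3!) = 1120 arrangements.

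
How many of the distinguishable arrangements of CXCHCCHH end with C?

Fix C in the last position and arrange the remaining 7 letters.
Those 7 letters have C appearing 3 times and H appearing 3 times, giving (7)!/(3!·3!) = 140.

140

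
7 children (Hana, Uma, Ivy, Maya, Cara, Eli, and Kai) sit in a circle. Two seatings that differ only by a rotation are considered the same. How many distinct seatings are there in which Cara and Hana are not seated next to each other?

480

Without the restriction there are (6)! = 720 seatings.
Those with Cara next to Hana: fuse the pair into one unit and seat 6 units around a circle — 2·(5)! = 240.
Subtracting, 720 − 240 = 480.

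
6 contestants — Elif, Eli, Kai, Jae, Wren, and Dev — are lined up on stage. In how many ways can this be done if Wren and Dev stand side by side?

240

Place the 4 others and the Wren-Dev pair as 5 objects in a line; the pair has 2 internal arrangements.
That gives 2 × 5! = 2 × 120 = 240.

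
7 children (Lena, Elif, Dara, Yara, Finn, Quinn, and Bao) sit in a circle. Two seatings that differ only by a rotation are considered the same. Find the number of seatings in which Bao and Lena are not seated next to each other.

480

All circular seatings of 7 people number (6)! = 720.
Seatings with Bao beside Lena: treat them as a block with 2 internal orders, giving 2 × (5)! = 240.
Subtracting, 720 − 240 = 480.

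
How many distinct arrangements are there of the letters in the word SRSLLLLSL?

504

The 9 letters of SRSLLLLSL have repeats: L appearing 5 times and S appearing 3 times.
So there are 9! / (5!·3!) = 504 distinguishable arrangements.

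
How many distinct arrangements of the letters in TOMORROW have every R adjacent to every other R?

840

Treat the 2 copies of R as a single block. The multiset to arrange is then {RR, M, O, O, O, T, W}, 7 items in all.
That gives (7)!/(3!) = 840 arrangements.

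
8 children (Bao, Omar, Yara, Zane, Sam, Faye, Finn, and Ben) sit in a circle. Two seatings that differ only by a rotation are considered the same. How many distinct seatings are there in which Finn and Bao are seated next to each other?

Glue Finn and Bao into a block (2 internal orders). Seating 7 units around a circle gives (6)! arrangements.
So 2 × (6)! = 2 × 720 = 1440.

1440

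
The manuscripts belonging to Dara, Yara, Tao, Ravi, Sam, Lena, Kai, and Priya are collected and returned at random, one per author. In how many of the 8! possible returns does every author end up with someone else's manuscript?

14833

Count assignments avoiding every fixed point. For any j of the 8 authors fixed to their own manuscript, the other 8−j can be arranged in (8−j)! ways.
By inclusion–exclusion this is Σ_{j=0}^{8} (−1)^j C(8,j)·(8−j)!.
Computing: 40320 − 40320 + 20160 − 6720 + 1680 − 336 + 56 − 8 + 1 = 14833.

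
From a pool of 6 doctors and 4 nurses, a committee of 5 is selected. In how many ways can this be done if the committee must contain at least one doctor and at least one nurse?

246

With no constraint there are C(10,5) = 252 possible selections.
Subtract selections that omit an entire group: no doctors → C(4,5) = 0; no nurses → C(6,5) = 6.
Both groups omitted at once is impossible, so 252 − 6 = 246.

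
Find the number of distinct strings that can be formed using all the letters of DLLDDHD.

105

DLLDDHD has 7 letters with D appearing 4 times and L appearing twice.
The number of distinct arrangements is 7!/(4!·2!) = 5040/48 = 105.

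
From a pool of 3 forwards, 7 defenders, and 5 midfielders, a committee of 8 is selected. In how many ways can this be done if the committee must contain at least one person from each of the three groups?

With no constraint there are C(15,8) = 6435 possible selections.
Selections missing a whole group: no forwards → C(12,8) = 495; no defenders → C(8,8) = 1; no midfielders → C(10,8) = 45.
Add back selections omitting two groups (i.e. drawn from a single group): C(3,8) + C(7,8) + C(5,8) = 0.
By inclusion–exclusion: 6435 − 541 + 0 = 5894.

5894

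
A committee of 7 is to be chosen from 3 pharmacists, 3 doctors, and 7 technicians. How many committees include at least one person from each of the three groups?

1477

With no constraint there are C(13,7) = 1716 possible selections.
Selections missing a whole group: no pharmacists → C(10,7) = 120; no doctors → C(10,7) = 120; no technicians → C(6,7) = 0.
Add back selections omitting two groups (i.e. drawn from a single group): C(3,7) + C(3,7) + C(7,7) = 1.
By inclusion–exclusion: 1716 − 240 + 1 = 1477.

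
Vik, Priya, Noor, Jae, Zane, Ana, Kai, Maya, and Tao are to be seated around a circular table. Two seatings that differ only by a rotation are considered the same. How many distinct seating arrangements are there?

Fix one person's seat to break rotational symmetry; the remaining 8 people can be arranged in (8)! = 40320 ways.

40320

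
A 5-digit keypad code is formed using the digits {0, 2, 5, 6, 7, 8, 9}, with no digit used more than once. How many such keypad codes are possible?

2520

Choose and order 5 of the 7 symbols: the first digit has 7 options, the next 6, and so on down to 3.
7 × 6 × 5 × 4 × 3 = 2520.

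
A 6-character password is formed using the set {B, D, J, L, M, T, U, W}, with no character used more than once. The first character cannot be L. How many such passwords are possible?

The first character has 8−1 = 7 choices (anything except L).
The remaining 5 characters are filled from the other 7 symbols without repetition: 7 × 6 × 5 × 4 × 3 = 2520.
Total: 7 × 2520 = 17640.

17640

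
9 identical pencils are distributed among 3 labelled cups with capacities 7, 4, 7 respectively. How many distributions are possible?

34

By stars and bars, unrestricted non-negative solutions to x_1+…+x_3 = 9 number C(9+2,2) = 55.
Subtract solutions that violate a single cap (substitute x_i' = x_i − (cap_i+1)): x_1 ≥ 8 gives C(3,2) = 3; x_2 ≥ 5 gives C(6,2) = 15; x_3 ≥ 8 gives C(3,2) = 3. Together 21.
No two caps can be exceeded simultaneously, so the pair terms are all 0.
By inclusion–exclusion the count is 55 − 21 + 0 = 34.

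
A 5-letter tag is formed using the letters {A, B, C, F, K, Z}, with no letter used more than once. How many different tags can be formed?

720

With no repetition, fill the 5 letters in order: 6 choices, then 5, down to 2.
That product is 6 × 5 × 4 × 3 × 2 = 720.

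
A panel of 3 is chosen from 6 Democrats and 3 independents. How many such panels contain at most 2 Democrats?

64

Split by how many Democrats are chosen (0 through 2).
Sum: C(6,0)·C(3,3) + C(6,1)·C(3,2) + C(6,2)·C(3,1) = 1 + 18 + 45 = 64.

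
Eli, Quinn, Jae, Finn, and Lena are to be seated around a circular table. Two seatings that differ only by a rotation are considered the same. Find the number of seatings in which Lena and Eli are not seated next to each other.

12

Without the restriction there are (4)! = 24 seatings.
Those with Lena next to Eli: fuse the pair into one unit and seat 4 units around a circle — 2·(3)! = 12.
Subtracting, 24 − 12 = 12.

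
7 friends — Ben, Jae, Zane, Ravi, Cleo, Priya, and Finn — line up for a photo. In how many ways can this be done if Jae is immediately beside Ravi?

Treat {Jae, Ravi} as a single unit. There are 6 units to order, and the pair itself can be ordered 2 ways.
That gives 2 × 6! = 2 × 720 = 1440.

1440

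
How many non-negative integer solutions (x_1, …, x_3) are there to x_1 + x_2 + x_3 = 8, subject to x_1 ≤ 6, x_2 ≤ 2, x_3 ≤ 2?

6

Ignoring the caps, the number of non-negative solutions to x_1+…+x_3 = 8 is C(10,2) = 45.
Subtract solutions that violate a single cap (substitute x_i' = x_i − (cap_i+1)): x_1 ≥ 7 gives C(3,2) = 3; x_2 ≥ 3 gives C(7,2) = 21; x_3 ≥ 3 gives C(7,2) = 21. Together 45.
Add back pairs where two caps are both exceeded: 0 + 0 + 6 = 6.
By inclusion–exclusion the count is 45 − 45 + 6 = 6.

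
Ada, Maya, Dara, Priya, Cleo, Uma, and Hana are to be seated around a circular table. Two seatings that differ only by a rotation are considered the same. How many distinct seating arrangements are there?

Seat Ada anywhere (absorbing the rotational symmetry), then permute the other 6: (6)! = 720.

720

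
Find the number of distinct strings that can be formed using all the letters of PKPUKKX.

PKPUKKX has 7 letters with K appearing 3 times and P appearing twice.
So there are 7! / (3!·2!) = 420 distinguishable arrangements.

420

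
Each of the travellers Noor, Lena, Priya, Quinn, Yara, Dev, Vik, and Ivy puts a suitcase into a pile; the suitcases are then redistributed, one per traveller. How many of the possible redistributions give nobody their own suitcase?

14833

Let Aᵢ be the assignments in which traveller i gets their own suitcase. We want the size of the complement of A₁∪…∪A_8.
By inclusion–exclusion this is Σ_{j=0}^{8} (−1)^j C(8,j)·(8−j)!.
Computing: 40320 − 40320 + 20160 − 6720 + 1680 − 336 + 56 − 8 + 1 = 14833.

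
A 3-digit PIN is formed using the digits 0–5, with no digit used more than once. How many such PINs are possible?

This is a permutation of 3 out of 6: P(6,3) = 6!/3!.
6 × 5 × 4 = 120.

120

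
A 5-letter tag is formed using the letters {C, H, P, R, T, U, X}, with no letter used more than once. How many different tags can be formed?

2520

This is a permutation of 5 out of 7: P(7,5) = 7!/2!.
7 × 6 × 5 × 4 × 3 = 2520.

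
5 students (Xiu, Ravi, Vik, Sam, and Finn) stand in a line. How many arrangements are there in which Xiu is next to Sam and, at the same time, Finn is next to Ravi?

Treat {Xiu,Sam} as one block (2 orders) and {Finn,Ravi} as another (2 orders).
That leaves 3 units to arrange: 2 × 2 × 3! = 4 × 6 = 24.

24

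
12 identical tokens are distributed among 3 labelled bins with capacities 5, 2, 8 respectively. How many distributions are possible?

9

Without the upper bounds there are C(14,2) = 91 ways to split 12 among 3 bins.
Subtract solutions that violate a single cap (substitute x_i' = x_i − (cap_i+1)): x_1 ≥ 6 gives C(8,2) = 28; x_2 ≥ 3 gives C(11,2) = 55; x_3 ≥ 9 gives C(5,2) = 10. Together 93.
Add back pairs where two caps are both exceeded: 10 + 0 + 1 = 11.
By inclusion–exclusion the count is 91 − 93 + 11 = 9.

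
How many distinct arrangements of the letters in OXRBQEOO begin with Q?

840

With the first slot taken by Q, it remains to arrange the other 7 letters (OXRBEOO).
Those 7 letters have O appearing 3 times, giving (7)!/(3!) = 840.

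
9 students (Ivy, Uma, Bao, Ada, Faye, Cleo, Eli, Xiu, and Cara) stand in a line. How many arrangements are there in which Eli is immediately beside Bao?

Place the 7 others and the Eli-Bao pair as 8 objects in a line; the pair has 2 internal arrangements.
So the count is 2·(8)! = 80640.

80640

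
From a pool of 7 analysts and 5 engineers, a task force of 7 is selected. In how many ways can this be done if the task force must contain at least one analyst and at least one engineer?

Unrestricted: C(12,7) = 792 ways to pick any 7 of the 12.
Subtract selections that omit an entire group: no analysts → C(5,7) = 0; no engineers → C(7,7) = 1.
Both groups omitted at once is impossible, so 792 − 1 = 791.

791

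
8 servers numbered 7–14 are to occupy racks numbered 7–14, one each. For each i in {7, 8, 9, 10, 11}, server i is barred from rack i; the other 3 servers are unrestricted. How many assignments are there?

21234

Let Aᵢ (for 7 ≤ i ≤ 11) be the placements that put server i in its forbidden rack. Any j of these fix j positions, leaving (8−j)! ways to fill the rest, and there are C(5,j) ways to pick which j.
By inclusion–exclusion, the number of valid placements is Σ_{j=0}^{5} (−1)^j C(5,j)·(8−j)!.
Computing: 40320 − 25200 + 7200 − 1200 + 120 − 6 = 21234.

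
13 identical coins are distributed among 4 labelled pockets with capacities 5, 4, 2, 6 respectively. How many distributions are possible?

Without the upper bounds there are C(16,3) = 560 ways to split 13 among 4 pockets.
Subtract solutions that violate a single cap (substitute x_i' = x_i − (cap_i+1)): x_1 ≥ 6 gives C(10,3) = 120; x_2 ≥ 5 gives C(11,3) = 165; x_3 ≥ 3 gives C(13,3) = 286; x_4 ≥ 7 gives C(9,3) = 84. Together 655.
Add back pairs where two caps are both exceeded: 10 + 35 + 1 + 56 + 4 + 20 = 126.
By inclusion–exclusion the count is 560 − 655 + 126 = 31.

31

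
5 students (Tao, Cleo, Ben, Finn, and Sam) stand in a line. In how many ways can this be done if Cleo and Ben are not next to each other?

72

Of the 5! = 120 arrangements, those with Cleo and Ben adjacent number 2 × 4! = 48 (treat the pair as a block with 2 internal orders).
Complementary counting: 120 − 48 = 72.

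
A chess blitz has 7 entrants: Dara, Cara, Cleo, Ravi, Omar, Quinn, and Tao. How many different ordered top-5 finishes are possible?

There are 7 choices for 1st place, 6 for 2nd, and so on down to 3 for position 5.
That gives 7 × 6 × 5 × 4 × 3 = 2520.

2520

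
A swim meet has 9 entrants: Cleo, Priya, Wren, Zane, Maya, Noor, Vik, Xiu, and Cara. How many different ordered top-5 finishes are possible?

This is an ordered selection of 5 from 9: P(9,5).
That gives 9 × 8 × 7 × 6 × 5 = 15120.

15120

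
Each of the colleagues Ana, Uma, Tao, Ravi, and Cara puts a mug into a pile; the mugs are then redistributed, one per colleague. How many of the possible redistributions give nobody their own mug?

Count assignments avoiding every fixed point. For any j of the 5 colleagues fixed to their own mug, the other 5−j can be arranged in (5−j)! ways.
By inclusion–exclusion this is Σ_{j=0}^{5} (−1)^j C(5,j)·(5−j)!.
Computing: 120 − 120 + 60 − 20 + 5 − 1 = 44.

44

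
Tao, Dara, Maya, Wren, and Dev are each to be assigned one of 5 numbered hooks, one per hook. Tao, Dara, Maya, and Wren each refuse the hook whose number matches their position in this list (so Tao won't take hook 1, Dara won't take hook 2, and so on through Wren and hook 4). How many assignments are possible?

53

Let Aᵢ (for 1 ≤ i ≤ 4) be the placements that put person i in their forbidden hook. Any j of these fix j positions, leaving (5−j)! ways to fill the rest, and there are C(4,j) ways to pick which j.
By inclusion–exclusion, the number of valid placements is Σ_{j=0}^{4} (−1)^j C(4,j)·(5−j)!.
Computing: 120 − 96 + 36 − 8 + 1 = 53.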